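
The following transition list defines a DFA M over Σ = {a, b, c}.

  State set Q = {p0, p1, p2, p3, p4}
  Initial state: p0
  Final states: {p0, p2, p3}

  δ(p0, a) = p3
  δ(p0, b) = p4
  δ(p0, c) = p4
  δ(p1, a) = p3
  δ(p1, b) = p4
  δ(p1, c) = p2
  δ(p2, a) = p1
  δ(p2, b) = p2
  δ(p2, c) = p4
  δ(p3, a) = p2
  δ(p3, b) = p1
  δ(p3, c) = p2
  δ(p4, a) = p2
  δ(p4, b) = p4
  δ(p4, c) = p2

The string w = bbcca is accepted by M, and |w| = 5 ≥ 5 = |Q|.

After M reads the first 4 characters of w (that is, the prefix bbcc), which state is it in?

p4

Run of M on the first 4 characters of w = b b c c:
  step 0: p0  (start)
  step 1: p4  (read b: p0→p4)
  step 2: p4  (read b: p4→p4)
  step 3: p2  (read c: p4→p2)
  step 4: p4  (read c: p2→p4)

After reading 4 characters, M is in state p4.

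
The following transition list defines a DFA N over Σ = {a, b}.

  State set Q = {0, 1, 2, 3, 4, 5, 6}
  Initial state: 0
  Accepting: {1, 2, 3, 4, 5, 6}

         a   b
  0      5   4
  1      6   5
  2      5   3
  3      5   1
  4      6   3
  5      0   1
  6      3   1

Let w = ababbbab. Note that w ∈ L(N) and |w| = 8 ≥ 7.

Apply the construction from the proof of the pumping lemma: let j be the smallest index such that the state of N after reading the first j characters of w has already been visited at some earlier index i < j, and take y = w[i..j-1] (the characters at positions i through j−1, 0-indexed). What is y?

Run of N on w = a b a b b b a b:
  step 0: 0  (start)
  step 1: 5  (read a: 0→5)
  step 2: 1  (read b: 5→1)
  step 3: 6  (read a: 1→6)
  step 4: 1  (read b: 6→1)   ← first repeat (1 seen earlier)
  step 5: 5  (read b: 1→5)
  step 6: 1  (read b: 5→1)
  step 7: 6  (read a: 1→6)
  step 8: 1  (read b: 6→1)

So i = 2, j = 4, giving x = w[0:2] = ab, y = w[2:4] = ab, z = w[4:8] = bbab.
Check: |xy| = 4 ≤ 7 and |y| = 2 ≥ 1. Reading y takes N from 1 back to 1, so every xyⁱz is accepted.

ab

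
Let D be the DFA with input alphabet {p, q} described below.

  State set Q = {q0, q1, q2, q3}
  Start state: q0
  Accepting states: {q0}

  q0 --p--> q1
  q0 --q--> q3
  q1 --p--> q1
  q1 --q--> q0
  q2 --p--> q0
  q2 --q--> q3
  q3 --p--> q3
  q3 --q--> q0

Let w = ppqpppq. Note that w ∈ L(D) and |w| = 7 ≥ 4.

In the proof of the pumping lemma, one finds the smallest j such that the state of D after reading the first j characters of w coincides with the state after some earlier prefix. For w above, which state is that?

q1

State sequence: q0 -p-> q1 -p-> q1 -q-> q0 -p-> q1 -p-> q1 -p-> q1 -q-> q0
First repeat at step 2: q1 was already visited.

The earliest repeat is at step j = 2: D is in q1, which it already visited at step i = 1.
Since D has 4 states, any run of length ≥ 4 visits 4+1 states, so by pigeonhole some state repeats within the first 4 steps — that repeat gives the pumpable loop.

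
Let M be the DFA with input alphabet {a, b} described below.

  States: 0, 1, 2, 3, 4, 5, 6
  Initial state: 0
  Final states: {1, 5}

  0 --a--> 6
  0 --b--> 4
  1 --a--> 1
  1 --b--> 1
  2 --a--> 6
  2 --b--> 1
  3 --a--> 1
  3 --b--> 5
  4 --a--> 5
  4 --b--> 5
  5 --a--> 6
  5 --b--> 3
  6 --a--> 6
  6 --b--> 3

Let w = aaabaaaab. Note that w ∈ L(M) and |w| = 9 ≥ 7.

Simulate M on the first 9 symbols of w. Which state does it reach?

Run of M on the first 9 characters of w = a a a b a a a a b:
  step 0: 0  (start)
  step 1: 6  (read a: 0→6)
  step 2: 6  (read a: 6→6)
  step 3: 6  (read a: 6→6)
  step 4: 3  (read b: 6→3)
  step 5: 1  (read a: 3→1)
  step 6: 1  (read a: 1→1)
  step 7: 1  (read a: 1→1)
  step 8: 1  (read a: 1→1)
  step 9: 1  (read b: 1→1)

After reading 9 characters, M is in state 1.
(This kind of state-tracing is the core of the pumping-lemma construction: with 7 states, pigeonhole forces a repeat within the first 7 steps.)

1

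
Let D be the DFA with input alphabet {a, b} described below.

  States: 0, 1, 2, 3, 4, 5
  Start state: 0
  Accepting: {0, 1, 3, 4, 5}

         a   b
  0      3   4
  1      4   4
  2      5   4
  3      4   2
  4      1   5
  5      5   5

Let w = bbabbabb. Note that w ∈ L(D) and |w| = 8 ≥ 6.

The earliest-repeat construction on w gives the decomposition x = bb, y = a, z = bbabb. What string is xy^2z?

bbaabbabb

xy^2z = bb·a·a·bbabb = bbaabbabb.
Reading y = a takes D from 5 back to 5, so after x·y·y the machine is still in 5, and z then leads to the accepting state 5. Hence bbaabbabb ∈ L(D).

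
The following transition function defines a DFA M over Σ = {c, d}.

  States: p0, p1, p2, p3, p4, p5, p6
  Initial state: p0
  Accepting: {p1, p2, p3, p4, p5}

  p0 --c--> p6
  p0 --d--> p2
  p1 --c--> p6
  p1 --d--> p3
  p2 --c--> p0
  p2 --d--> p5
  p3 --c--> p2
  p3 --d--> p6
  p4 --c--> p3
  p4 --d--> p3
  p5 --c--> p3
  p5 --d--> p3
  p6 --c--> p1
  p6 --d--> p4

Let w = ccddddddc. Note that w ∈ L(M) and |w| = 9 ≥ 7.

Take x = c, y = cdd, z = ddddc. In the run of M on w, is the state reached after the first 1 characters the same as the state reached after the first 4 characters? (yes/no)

State sequence: p0 -c-> p6 -c-> p1 -d-> p3 -d-> p6

After x (step 1): p6. After xy (step 4): p6.
They match, so y = cdd drives M around a cycle from p6 back to itself; pumping y any number of times keeps M in p6 before reading z, and xyⁱz ∈ L(M) for every i ≥ 0.

yes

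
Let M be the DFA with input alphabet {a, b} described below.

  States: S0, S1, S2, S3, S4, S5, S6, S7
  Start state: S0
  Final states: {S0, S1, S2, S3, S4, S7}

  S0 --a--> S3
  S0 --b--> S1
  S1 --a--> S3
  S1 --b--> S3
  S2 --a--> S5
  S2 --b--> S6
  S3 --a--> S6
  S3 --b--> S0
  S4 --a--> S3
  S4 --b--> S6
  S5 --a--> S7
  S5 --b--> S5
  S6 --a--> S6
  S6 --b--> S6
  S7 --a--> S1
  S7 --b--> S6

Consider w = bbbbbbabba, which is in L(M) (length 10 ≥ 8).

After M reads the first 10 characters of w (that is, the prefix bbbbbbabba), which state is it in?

S3

State sequence: S0 -b-> S1 -b-> S3 -b-> S0 -b-> S1 -b-> S3 -b-> S0 -a-> S3 -b-> S0 -b-> S1 -a-> S3

After reading 10 characters, M is in state S3.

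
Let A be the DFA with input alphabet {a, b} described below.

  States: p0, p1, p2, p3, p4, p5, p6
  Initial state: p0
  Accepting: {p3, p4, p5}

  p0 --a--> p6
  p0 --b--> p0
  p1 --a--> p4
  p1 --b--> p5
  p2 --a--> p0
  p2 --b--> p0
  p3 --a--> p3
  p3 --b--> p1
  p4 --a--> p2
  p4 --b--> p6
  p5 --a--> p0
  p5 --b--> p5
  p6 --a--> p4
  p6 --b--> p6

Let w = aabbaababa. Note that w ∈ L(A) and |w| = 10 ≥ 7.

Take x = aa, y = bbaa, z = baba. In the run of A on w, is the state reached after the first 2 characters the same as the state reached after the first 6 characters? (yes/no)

Run of A on the first 6 characters of w = a a b b a a:
  step 0: p0  (start)
  step 1: p6  (read a: p0→p6)
  step 2: p4  (read a: p6→p4)
  step 3: p6  (read b: p4→p6)
  step 4: p6  (read b: p6→p6)
  step 5: p4  (read a: p6→p4)
  step 6: p2  (read a: p4→p2)

After x (step 2): p4. After xy (step 6): p2.
They differ (p4 ≠ p2), so y is not a cycle from the state after x; this split is not the one the pumping-lemma construction produces, and pumping y need not keep the string in L(A).

no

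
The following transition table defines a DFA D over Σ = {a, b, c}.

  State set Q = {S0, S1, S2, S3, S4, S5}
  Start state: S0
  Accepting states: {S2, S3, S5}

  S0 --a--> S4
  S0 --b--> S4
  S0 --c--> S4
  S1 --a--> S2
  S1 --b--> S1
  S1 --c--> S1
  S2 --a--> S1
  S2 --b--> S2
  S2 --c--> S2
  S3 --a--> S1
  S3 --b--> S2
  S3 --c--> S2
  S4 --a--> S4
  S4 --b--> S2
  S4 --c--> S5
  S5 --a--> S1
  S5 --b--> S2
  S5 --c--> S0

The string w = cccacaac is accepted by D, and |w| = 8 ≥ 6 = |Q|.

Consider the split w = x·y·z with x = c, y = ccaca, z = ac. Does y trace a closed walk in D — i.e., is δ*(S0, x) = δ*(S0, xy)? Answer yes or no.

Run of D on the first 6 characters of w = c c c a c a:
  step 0: S0  (start)
  step 1: S4  (read c: S0→S4)
  step 2: S5  (read c: S4→S5)
  step 3: S0  (read c: S5→S0)
  step 4: S4  (read a: S0→S4)
  step 5: S5  (read c: S4→S5)
  step 6: S1  (read a: S5→S1)

After x (step 1): S4. After xy (step 6): S1.
They differ (S4 ≠ S1), so y is not a cycle from the state after x; this split is not the one the pumping-lemma construction produces, and pumping y need not keep the string in L(D).

no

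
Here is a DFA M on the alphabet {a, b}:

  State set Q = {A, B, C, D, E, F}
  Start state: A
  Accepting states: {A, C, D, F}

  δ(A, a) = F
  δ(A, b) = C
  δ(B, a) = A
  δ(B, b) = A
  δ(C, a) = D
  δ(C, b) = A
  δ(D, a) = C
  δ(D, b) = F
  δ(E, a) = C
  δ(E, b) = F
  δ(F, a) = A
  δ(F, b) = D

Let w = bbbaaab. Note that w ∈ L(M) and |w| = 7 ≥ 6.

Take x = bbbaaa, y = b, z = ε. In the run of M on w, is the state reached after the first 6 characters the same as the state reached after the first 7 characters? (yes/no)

Run of M on the first 7 characters of w = b b b a a a b:
  step 0: A  (start)
  step 1: C  (read b: A→C)
  step 2: A  (read b: C→A)
  step 3: C  (read b: A→C)
  step 4: D  (read a: C→D)
  step 5: C  (read a: D→C)
  step 6: D  (read a: C→D)
  step 7: F  (read b: D→F)

After x (step 6): D. After xy (step 7): F.
They differ (D ≠ F), so y is not a cycle from the state after x; this split is not the one the pumping-lemma construction produces, and pumping y need not keep the string in L(M).

no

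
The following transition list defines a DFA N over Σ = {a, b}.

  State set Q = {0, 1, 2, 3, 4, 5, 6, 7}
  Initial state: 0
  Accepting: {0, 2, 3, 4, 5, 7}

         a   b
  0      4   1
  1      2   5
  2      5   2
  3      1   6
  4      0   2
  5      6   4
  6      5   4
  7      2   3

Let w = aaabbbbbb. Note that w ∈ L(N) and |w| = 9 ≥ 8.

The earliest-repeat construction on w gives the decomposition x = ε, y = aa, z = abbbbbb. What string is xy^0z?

abbbbbb

xy⁰z = xz = ε·abbbbbb = abbbbbb.
Reading y = aa takes N from 0 back to 0, so after x the machine is still in 0, and z then leads to the accepting state 2. Hence abbbbbb ∈ L(N).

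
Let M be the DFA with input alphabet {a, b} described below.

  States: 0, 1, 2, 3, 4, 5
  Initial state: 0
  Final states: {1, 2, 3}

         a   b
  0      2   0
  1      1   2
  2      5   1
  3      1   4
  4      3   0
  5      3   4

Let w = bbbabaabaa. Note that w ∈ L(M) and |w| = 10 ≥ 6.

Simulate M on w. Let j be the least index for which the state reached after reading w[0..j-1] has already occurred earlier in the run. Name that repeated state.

0

State sequence: 0 -b-> 0 -b-> 0 -b-> 0 -a-> 2 -b-> 1 -a-> 1 -a-> 1 -b-> 2 -a-> 5 -a-> 3
First repeat at step 1: 0 was already visited.

The earliest repeat is at step j = 1: M is in 0, which it already visited at step i = 0.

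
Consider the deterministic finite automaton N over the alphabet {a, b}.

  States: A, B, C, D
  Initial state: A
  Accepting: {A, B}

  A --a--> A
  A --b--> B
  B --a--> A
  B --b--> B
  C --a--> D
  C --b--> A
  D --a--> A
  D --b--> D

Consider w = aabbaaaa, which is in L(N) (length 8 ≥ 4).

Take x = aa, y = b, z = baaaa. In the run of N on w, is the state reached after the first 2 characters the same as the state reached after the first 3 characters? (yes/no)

Run of N on the first 3 characters of w = a a b:
  step 0: A  (start)
  step 1: A  (read a: A→A)
  step 2: A  (read a: A→A)
  step 3: B  (read b: A→B)

After x (step 2): A. After xy (step 3): B.
They differ (A ≠ B), so y is not a cycle from the state after x; this split is not the one the pumping-lemma construction produces, and pumping y need not keep the string in L(N).

no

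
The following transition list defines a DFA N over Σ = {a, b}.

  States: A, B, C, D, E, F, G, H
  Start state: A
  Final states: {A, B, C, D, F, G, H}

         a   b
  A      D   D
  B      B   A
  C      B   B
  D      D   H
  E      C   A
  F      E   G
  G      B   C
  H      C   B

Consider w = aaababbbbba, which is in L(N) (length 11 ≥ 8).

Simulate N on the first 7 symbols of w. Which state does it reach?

A

Run of N on the first 7 characters of w = a a a b a b b:
  step 0: A  (start)
  step 1: D  (read a: A→D)
  step 2: D  (read a: D→D)
  step 3: D  (read a: D→D)
  step 4: H  (read b: D→H)
  step 5: C  (read a: H→C)
  step 6: B  (read b: C→B)
  step 7: A  (read b: B→A)

After reading 7 characters, N is in state A.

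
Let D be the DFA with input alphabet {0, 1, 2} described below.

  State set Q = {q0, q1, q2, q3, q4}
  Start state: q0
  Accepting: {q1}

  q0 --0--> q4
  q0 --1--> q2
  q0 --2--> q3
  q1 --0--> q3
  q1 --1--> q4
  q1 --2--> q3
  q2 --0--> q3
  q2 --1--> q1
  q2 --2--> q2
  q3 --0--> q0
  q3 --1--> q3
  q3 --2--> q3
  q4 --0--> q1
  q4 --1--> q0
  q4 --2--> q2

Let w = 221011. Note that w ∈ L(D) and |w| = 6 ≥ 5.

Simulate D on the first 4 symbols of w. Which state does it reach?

q0

Run of D on the first 4 characters of w = 2 2 1 0:
  step 0: q0  (start)
  step 1: q3  (read 2: q0→q3)
  step 2: q3  (read 2: q3→q3)
  step 3: q3  (read 1: q3→q3)
  step 4: q0  (read 0: q3→q0)

After reading 4 characters, D is in state q0.
(This kind of state-tracing is the core of the pumping-lemma construction: with 5 states, pigeonhole forces a repeat within the first 5 steps.)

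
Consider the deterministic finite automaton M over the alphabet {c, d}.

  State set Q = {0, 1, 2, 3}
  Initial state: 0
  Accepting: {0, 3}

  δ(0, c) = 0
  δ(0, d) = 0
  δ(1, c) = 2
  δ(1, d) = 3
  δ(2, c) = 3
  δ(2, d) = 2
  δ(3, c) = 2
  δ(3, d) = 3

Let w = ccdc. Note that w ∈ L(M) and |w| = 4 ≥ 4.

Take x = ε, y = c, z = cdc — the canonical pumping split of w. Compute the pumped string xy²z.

xy^2z = ε·c·c·cdc = cccdc.
Reading y = c takes M from 0 back to 0, so after x·y·y the machine is still in 0, and z then leads to the accepting state 0. Hence cccdc ∈ L(M).

cccdc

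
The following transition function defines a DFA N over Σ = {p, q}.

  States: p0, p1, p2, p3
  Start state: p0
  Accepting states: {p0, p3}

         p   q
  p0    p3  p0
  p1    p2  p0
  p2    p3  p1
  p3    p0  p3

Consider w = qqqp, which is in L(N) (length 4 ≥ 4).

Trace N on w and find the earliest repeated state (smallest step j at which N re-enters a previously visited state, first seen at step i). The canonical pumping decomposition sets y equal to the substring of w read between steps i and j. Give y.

q

Run of N on w = q q q p:
  step 0: p0  (start)
  step 1: p0  (read q: p0→p0)   ← first repeat (p0 seen earlier)
  step 2: p0  (read q: p0→p0)
  step 3: p0  (read q: p0→p0)
  step 4: p3  (read p: p0→p3)

So i = 0, j = 1, giving x = w[0:0] = ε, y = w[0:1] = q, z = w[1:4] = qqp.
Check: |xy| = 1 ≤ 4 and |y| = 1 ≥ 1. Reading y takes N from p0 back to p0, so every xyⁱz is accepted.
Pumping length from the standard proof: p = 4 (the number of states). The repeated state found above gives |xy| = j ≤ 4 and |y| = j − i ≥ 1.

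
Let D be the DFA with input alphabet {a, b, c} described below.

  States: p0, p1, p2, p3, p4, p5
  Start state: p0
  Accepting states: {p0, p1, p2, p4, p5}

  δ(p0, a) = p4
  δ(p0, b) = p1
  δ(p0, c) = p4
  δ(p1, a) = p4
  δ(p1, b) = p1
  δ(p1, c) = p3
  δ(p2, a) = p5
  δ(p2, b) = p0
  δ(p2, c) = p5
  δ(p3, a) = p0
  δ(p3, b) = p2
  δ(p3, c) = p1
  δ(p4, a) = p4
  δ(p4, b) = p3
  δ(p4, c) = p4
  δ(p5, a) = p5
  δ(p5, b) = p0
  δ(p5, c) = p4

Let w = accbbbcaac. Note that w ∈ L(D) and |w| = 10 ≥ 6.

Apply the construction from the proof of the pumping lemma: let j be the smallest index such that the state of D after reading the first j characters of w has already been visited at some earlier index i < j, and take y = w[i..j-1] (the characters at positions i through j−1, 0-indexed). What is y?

c

State sequence: p0 -a-> p4 -c-> p4 -c-> p4 -b-> p3 -b-> p2 -b-> p0 -c-> p4 -a-> p4 -a-> p4 -c-> p4
First repeat at step 2: p4 was already visited.

So i = 1, j = 2, giving x = w[0:1] = a, y = w[1:2] = c, z = w[2:10] = cbbbcaac.
Check: |xy| = 2 ≤ 6 and |y| = 1 ≥ 1. Reading y takes D from p4 back to p4, so every xyⁱz is accepted.
With |Q| = 6, pigeonhole forces a state repeat no later than step 6; the substring read between the first and second visits to that state can be pumped.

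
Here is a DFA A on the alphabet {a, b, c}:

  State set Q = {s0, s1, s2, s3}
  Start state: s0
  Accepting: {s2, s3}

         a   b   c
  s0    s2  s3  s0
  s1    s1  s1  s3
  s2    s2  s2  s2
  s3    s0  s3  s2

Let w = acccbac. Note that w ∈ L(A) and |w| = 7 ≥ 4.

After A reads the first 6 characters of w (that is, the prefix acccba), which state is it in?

State sequence: s0 -a-> s2 -c-> s2 -c-> s2 -c-> s2 -b-> s2 -a-> s2

After reading 6 characters, A is in state s2.
(This kind of state-tracing is the core of the pumping-lemma construction: with 4 states, pigeonhole forces a repeat within the first 4 steps.)

s2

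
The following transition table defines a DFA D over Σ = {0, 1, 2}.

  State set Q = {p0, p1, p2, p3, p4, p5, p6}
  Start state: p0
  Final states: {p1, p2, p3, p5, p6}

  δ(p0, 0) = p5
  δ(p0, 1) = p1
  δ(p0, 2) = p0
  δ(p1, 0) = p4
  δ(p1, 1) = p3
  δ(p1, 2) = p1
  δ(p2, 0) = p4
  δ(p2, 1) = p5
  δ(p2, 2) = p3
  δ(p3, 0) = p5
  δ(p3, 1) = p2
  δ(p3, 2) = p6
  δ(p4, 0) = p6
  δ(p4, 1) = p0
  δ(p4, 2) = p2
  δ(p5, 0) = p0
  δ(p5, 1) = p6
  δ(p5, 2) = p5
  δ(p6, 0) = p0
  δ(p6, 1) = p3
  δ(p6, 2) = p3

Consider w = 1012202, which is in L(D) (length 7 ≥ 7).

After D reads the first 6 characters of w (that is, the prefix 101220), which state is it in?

State sequence: p0 -1-> p1 -0-> p4 -1-> p0 -2-> p0 -2-> p0 -0-> p5

After reading 6 characters, D is in state p5.
(This kind of state-tracing is the core of the pumping-lemma construction: with 7 states, pigeonhole forces a repeat within the first 7 steps.)

p5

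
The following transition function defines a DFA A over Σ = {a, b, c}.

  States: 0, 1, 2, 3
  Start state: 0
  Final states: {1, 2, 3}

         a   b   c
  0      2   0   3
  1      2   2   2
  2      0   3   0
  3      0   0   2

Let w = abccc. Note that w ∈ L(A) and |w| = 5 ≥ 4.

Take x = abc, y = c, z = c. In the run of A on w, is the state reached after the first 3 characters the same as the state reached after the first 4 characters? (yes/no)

Run of A on the first 4 characters of w = a b c c:
  step 0: 0  (start)
  step 1: 2  (read a: 0→2)
  step 2: 3  (read b: 2→3)
  step 3: 2  (read c: 3→2)
  step 4: 0  (read c: 2→0)

After x (step 3): 2. After xy (step 4): 0.
They differ (2 ≠ 0), so y is not a cycle from the state after x; this split is not the one the pumping-lemma construction produces, and pumping y need not keep the string in L(A).

no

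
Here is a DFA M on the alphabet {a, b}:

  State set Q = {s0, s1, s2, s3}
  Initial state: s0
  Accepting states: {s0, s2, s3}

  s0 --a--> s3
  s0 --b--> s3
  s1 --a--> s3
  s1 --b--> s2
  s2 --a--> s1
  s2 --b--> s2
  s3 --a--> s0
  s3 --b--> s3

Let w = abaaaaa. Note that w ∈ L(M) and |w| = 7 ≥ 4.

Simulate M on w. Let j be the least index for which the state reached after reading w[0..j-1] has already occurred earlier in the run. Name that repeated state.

Run of M on w = a b a a a a a:
  step 0: s0  (start)
  step 1: s3  (read a: s0→s3)
  step 2: s3  (read b: s3→s3)   ← first repeat (s3 seen earlier)
  step 3: s0  (read a: s3→s0)
  step 4: s3  (read a: s0→s3)
  step 5: s0  (read a: s3→s0)
  step 6: s3  (read a: s0→s3)
  step 7: s0  (read a: s3→s0)

The earliest repeat is at step j = 2: M is in s3, which it already visited at step i = 1.

s3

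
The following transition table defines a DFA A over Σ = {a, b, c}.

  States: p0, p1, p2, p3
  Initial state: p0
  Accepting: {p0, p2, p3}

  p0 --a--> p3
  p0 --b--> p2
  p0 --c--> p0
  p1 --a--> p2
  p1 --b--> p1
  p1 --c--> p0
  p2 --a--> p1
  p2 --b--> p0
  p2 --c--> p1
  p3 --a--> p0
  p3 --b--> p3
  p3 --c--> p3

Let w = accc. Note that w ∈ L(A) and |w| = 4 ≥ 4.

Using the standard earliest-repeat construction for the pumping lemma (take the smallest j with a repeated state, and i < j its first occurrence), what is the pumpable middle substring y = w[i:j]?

Run of A on w = a c c c:
  step 0: p0  (start)
  step 1: p3  (read a: p0→p3)
  step 2: p3  (read c: p3→p3)   ← first repeat (p3 seen earlier)
  step 3: p3  (read c: p3→p3)
  step 4: p3  (read c: p3→p3)

So i = 1, j = 2, giving x = w[0:1] = a, y = w[1:2] = c, z = w[2:4] = cc.
Check: |xy| = 2 ≤ 4 and |y| = 1 ≥ 1. Reading y takes A from p3 back to p3, so every xyⁱz is accepted.

c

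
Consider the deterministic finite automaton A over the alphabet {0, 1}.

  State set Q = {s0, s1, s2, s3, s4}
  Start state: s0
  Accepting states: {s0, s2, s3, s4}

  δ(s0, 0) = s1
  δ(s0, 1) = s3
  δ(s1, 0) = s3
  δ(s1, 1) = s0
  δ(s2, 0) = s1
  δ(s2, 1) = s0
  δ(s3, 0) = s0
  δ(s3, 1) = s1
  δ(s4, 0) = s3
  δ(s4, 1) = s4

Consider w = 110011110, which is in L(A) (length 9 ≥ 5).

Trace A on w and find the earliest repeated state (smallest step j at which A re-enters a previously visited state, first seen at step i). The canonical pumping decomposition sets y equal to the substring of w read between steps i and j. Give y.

Run of A on w = 1 1 0 0 1 1 1 1 0:
  step 0: s0  (start)
  step 1: s3  (read 1: s0→s3)
  step 2: s1  (read 1: s3→s1)
  step 3: s3  (read 0: s1→s3)   ← first repeat (s3 seen earlier)
  step 4: s0  (read 0: s3→s0)
  step 5: s3  (read 1: s0→s3)
  step 6: s1  (read 1: s3→s1)
  step 7: s0  (read 1: s1→s0)
  step 8: s3  (read 1: s0→s3)
  step 9: s0  (read 0: s3→s0)

So i = 1, j = 3, giving x = w[0:1] = 1, y = w[1:3] = 10, z = w[3:9] = 011110.
Check: |xy| = 3 ≤ 5 and |y| = 2 ≥ 1. Reading y takes A from s3 back to s3, so every xyⁱz is accepted.
The DFA has 5 states, so the proof of the pumping lemma guarantees a repeated state among the first 5+1 visited; the segment between the two visits is the pumpable y.

10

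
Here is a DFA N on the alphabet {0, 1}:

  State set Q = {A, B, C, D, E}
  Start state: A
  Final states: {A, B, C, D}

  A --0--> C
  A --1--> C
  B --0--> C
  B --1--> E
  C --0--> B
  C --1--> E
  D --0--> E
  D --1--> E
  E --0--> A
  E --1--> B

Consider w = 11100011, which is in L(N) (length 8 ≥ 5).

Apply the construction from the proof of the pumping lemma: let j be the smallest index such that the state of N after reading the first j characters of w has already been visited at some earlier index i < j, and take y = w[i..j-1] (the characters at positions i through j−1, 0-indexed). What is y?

110

State sequence: A -1-> C -1-> E -1-> B -0-> C -0-> B -0-> C -1-> E -1-> B
First repeat at step 4: C was already visited.

So i = 1, j = 4, giving x = w[0:1] = 1, y = w[1:4] = 110, z = w[4:8] = 0011.
Check: |xy| = 4 ≤ 5 and |y| = 3 ≥ 1. Reading y takes N from C back to C, so every xyⁱz is accepted.
The DFA has 5 states, so the proof of the pumping lemma guarantees a repeated state among the first 5+1 visited; the segment between the two visits is the pumpable y.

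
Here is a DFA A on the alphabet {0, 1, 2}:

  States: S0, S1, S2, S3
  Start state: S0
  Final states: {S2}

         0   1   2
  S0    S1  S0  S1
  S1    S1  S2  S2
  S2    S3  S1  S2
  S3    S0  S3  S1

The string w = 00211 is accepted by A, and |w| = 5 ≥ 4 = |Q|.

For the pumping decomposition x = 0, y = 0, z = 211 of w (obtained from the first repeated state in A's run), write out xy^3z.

xy^3z = 0·0·0·0·211 = 0000211.
Reading y = 0 takes A from S1 back to S1, so after x·y·y·y the machine is still in S1, and z then leads to the accepting state S2. Hence 0000211 ∈ L(A).

0000211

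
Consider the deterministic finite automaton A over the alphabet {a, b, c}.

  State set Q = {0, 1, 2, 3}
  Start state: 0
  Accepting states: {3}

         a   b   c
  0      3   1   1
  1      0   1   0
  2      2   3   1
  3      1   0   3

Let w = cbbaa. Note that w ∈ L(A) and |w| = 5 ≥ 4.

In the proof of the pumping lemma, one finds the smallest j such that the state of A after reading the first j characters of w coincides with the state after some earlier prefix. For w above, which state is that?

1

State sequence: 0 -c-> 1 -b-> 1 -b-> 1 -a-> 0 -a-> 3
First repeat at step 2: 1 was already visited.

The earliest repeat is at step j = 2: A is in 1, which it already visited at step i = 1.
With |Q| = 4, pigeonhole forces a state repeat no later than step 4; the substring read between the first and second visits to that state can be pumped.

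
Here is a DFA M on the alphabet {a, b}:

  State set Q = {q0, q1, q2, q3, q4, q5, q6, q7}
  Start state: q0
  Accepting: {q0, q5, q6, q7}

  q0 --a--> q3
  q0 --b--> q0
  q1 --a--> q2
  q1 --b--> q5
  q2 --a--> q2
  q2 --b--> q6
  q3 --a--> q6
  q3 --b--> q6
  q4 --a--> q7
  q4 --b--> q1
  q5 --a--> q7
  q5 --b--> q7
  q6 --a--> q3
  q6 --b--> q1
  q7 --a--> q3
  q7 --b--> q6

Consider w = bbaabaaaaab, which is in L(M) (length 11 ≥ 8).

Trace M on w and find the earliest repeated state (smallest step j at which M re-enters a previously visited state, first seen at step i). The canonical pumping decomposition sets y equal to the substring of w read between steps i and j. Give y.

b

Run of M on w = b b a a b a a a a a b:
  step 0: q0  (start)
  step 1: q0  (read b: q0→q0)   ← first repeat (q0 seen earlier)
  step 2: q0  (read b: q0→q0)
  step 3: q3  (read a: q0→q3)
  step 4: q6  (read a: q3→q6)
  step 5: q1  (read b: q6→q1)
  step 6: q2  (read a: q1→q2)
  step 7: q2  (read a: q2→q2)
  step 8: q2  (read a: q2→q2)
  step 9: q2  (read a: q2→q2)
  step 10: q2  (read a: q2→q2)
  step 11: q6  (read b: q2→q6)

So i = 0, j = 1, giving x = w[0:0] = ε, y = w[0:1] = b, z = w[1:11] = baabaaaaab.
Check: |xy| = 1 ≤ 8 and |y| = 1 ≥ 1. Reading y takes M from q0 back to q0, so every xyⁱz is accepted.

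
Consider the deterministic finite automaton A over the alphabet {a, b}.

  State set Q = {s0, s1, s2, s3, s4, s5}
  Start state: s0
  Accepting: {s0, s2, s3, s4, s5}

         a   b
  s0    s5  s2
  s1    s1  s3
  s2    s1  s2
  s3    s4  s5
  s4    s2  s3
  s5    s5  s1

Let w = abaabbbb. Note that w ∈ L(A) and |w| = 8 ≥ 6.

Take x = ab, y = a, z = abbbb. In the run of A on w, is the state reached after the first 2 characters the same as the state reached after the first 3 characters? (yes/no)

yes

State sequence: s0 -a-> s5 -b-> s1 -a-> s1

After x (step 2): s1. After xy (step 3): s1.
They match, so y = a drives A around a cycle from s1 back to itself; pumping y any number of times keeps A in s1 before reading z, and xyⁱz ∈ L(A) for every i ≥ 0.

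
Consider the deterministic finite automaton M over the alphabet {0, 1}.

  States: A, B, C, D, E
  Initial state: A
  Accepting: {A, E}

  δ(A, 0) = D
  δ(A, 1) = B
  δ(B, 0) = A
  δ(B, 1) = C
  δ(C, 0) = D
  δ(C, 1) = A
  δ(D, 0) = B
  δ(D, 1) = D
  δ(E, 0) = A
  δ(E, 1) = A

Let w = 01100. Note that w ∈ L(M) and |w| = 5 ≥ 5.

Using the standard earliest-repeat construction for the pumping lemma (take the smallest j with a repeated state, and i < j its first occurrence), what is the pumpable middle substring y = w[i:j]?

State sequence: A -0-> D -1-> D -1-> D -0-> B -0-> A
First repeat at step 2: D was already visited.

So i = 1, j = 2, giving x = w[0:1] = 0, y = w[1:2] = 1, z = w[2:5] = 100.
Check: |xy| = 2 ≤ 5 and |y| = 1 ≥ 1. Reading y takes M from D back to D, so every xyⁱz is accepted.

1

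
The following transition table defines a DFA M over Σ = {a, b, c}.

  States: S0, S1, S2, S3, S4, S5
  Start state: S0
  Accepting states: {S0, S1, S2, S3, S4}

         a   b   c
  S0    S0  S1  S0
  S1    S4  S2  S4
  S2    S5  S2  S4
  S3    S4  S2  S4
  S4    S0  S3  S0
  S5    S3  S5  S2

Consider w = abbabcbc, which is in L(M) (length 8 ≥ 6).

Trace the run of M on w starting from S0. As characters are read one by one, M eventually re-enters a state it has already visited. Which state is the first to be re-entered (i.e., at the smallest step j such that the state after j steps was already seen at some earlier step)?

State sequence: S0 -a-> S0 -b-> S1 -b-> S2 -a-> S5 -b-> S5 -c-> S2 -b-> S2 -c-> S4
First repeat at step 1: S0 was already visited.

The earliest repeat is at step j = 1: M is in S0, which it already visited at step i = 0.
The DFA has 6 states, so the proof of the pumping lemma guarantees a repeated state among the first 6+1 visited; the segment between the two visits is the pumpable y.

S0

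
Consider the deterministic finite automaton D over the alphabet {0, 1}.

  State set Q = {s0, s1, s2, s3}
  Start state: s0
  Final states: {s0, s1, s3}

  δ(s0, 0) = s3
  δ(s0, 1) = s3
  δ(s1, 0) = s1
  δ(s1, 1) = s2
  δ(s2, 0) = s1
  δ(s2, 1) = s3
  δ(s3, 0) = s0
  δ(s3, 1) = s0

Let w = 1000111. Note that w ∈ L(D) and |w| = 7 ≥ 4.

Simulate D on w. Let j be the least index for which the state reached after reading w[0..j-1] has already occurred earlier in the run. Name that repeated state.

State sequence: s0 -1-> s3 -0-> s0 -0-> s3 -0-> s0 -1-> s3 -1-> s0 -1-> s3
First repeat at step 2: s0 was already visited.

The earliest repeat is at step j = 2: D is in s0, which it already visited at step i = 0.
The DFA has 4 states, so the proof of the pumping lemma guarantees a repeated state among the first 4+1 visited; the segment between the two visits is the pumpable y.

s0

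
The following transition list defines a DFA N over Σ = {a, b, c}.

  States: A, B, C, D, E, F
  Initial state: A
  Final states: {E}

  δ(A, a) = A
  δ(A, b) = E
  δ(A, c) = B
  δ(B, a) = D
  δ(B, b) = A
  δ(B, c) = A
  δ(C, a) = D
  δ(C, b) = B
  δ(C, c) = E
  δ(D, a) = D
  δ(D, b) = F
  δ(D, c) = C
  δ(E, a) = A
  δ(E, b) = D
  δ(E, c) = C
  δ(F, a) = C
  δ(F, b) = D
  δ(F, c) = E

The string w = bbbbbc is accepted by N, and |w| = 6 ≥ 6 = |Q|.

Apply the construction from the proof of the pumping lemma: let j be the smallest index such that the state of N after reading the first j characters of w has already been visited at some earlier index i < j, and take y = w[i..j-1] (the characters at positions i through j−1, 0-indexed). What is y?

bb

State sequence: A -b-> E -b-> D -b-> F -b-> D -b-> F -c-> E
First repeat at step 4: D was already visited.

So i = 2, j = 4, giving x = w[0:2] = bb, y = w[2:4] = bb, z = w[4:6] = bc.
Check: |xy| = 4 ≤ 6 and |y| = 2 ≥ 1. Reading y takes N from D back to D, so every xyⁱz is accepted.
Since N has 6 states, any run of length ≥ 6 visits 6+1 states, so by pigeonhole some state repeats within the first 6 steps — that repeat gives the pumpable loop.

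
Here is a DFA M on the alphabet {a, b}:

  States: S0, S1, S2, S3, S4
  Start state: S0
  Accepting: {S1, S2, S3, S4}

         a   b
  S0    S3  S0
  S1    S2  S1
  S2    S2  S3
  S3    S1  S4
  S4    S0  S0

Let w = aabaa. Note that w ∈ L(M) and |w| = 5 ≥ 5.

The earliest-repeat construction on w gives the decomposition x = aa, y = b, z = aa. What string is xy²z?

xy^2z = aa·b·b·aa = aabbaa.
Reading y = b takes M from S1 back to S1, so after x·y·y the machine is still in S1, and z then leads to the accepting state S2. Hence aabbaa ∈ L(M).

aabbaa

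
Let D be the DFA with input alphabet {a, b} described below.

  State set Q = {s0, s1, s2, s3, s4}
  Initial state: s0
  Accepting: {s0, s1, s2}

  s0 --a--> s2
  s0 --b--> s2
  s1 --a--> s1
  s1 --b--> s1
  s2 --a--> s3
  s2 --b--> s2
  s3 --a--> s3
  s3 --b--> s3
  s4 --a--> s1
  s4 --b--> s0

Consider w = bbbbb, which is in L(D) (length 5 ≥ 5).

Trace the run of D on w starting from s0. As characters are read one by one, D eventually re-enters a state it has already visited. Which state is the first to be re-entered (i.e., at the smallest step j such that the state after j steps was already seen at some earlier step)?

Run of D on w = b b b b b:
  step 0: s0  (start)
  step 1: s2  (read b: s0→s2)
  step 2: s2  (read b: s2→s2)   ← first repeat (s2 seen earlier)
  step 3: s2  (read b: s2→s2)
  step 4: s2  (read b: s2→s2)
  step 5: s2  (read b: s2→s2)

The earliest repeat is at step j = 2: D is in s2, which it already visited at step i = 1.

s2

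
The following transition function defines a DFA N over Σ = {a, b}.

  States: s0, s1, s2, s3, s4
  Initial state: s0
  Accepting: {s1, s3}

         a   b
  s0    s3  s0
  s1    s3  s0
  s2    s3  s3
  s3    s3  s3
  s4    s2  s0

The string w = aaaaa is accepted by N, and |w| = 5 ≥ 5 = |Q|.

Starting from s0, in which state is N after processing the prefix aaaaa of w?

s3

State sequence: s0 -a-> s3 -a-> s3 -a-> s3 -a-> s3 -a-> s3

After reading 5 characters, N is in state s3.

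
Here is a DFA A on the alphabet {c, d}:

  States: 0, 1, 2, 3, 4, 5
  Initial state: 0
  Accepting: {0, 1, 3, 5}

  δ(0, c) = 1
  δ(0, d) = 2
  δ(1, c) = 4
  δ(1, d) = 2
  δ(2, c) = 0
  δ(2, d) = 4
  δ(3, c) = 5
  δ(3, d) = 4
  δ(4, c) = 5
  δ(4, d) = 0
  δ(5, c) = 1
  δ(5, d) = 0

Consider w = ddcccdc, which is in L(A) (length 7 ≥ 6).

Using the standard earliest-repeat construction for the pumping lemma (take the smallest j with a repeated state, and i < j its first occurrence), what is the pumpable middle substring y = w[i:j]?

ccc

Run of A on w = d d c c c d c:
  step 0: 0  (start)
  step 1: 2  (read d: 0→2)
  step 2: 4  (read d: 2→4)
  step 3: 5  (read c: 4→5)
  step 4: 1  (read c: 5→1)
  step 5: 4  (read c: 1→4)   ← first repeat (4 seen earlier)
  step 6: 0  (read d: 4→0)
  step 7: 1  (read c: 0→1)

So i = 2, j = 5, giving x = w[0:2] = dd, y = w[2:5] = ccc, z = w[5:7] = dc.
Check: |xy| = 5 ≤ 6 and |y| = 3 ≥ 1. Reading y takes A from 4 back to 4, so every xyⁱz is accepted.
Since A has 6 states, any run of length ≥ 6 visits 6+1 states, so by pigeonhole some state repeats within the first 6 steps — that repeat gives the pumpable loop.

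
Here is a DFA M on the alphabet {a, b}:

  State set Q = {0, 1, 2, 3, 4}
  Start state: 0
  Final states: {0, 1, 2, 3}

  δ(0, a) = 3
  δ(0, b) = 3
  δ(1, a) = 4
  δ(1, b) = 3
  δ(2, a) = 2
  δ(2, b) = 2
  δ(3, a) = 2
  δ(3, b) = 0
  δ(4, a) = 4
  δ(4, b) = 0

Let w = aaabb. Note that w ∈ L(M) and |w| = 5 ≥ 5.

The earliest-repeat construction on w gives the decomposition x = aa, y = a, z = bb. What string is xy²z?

xy^2z = aa·a·a·bb = aaaabb.
Reading y = a takes M from 2 back to 2, so after x·y·y the machine is still in 2, and z then leads to the accepting state 2. Hence aaaabb ∈ L(M).

aaaabb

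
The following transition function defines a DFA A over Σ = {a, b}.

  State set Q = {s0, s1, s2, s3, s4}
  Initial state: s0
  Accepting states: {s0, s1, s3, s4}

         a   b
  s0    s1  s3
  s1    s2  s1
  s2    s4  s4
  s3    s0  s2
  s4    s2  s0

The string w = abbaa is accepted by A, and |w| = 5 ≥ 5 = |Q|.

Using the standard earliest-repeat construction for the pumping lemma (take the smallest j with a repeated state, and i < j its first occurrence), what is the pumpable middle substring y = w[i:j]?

State sequence: s0 -a-> s1 -b-> s1 -b-> s1 -a-> s2 -a-> s4
First repeat at step 2: s1 was already visited.

So i = 1, j = 2, giving x = w[0:1] = a, y = w[1:2] = b, z = w[2:5] = baa.
Check: |xy| = 2 ≤ 5 and |y| = 1 ≥ 1. Reading y takes A from s1 back to s1, so every xyⁱz is accepted.

b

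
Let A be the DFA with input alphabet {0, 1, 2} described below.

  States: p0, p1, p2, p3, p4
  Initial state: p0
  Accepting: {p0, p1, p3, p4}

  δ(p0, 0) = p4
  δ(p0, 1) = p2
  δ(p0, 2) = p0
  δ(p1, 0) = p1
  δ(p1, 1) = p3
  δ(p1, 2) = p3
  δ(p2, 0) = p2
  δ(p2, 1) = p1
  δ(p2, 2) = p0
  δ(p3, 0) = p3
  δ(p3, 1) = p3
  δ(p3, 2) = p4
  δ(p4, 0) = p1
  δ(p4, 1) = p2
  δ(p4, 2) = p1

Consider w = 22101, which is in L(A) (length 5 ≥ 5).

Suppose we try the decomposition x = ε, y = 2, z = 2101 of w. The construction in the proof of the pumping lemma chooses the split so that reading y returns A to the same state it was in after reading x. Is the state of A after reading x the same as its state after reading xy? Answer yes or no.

yes

State sequence: p0 -2-> p0

After x (step 0): p0. After xy (step 1): p0.
They match, so y = 2 drives A around a cycle from p0 back to itself; pumping y any number of times keeps A in p0 before reading z, and xyⁱz ∈ L(A) for every i ≥ 0.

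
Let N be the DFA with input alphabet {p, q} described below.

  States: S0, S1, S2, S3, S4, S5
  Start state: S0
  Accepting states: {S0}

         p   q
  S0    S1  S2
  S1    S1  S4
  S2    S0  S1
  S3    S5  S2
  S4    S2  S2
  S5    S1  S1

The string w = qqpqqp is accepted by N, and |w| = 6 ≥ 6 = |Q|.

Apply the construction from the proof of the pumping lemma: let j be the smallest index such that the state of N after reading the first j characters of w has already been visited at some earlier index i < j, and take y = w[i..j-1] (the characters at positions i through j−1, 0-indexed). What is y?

Run of N on w = q q p q q p:
  step 0: S0  (start)
  step 1: S2  (read q: S0→S2)
  step 2: S1  (read q: S2→S1)
  step 3: S1  (read p: S1→S1)   ← first repeat (S1 seen earlier)
  step 4: S4  (read q: S1→S4)
  step 5: S2  (read q: S4→S2)
  step 6: S0  (read p: S2→S0)

So i = 2, j = 3, giving x = w[0:2] = qq, y = w[2:3] = p, z = w[3:6] = qqp.
Check: |xy| = 3 ≤ 6 and |y| = 1 ≥ 1. Reading y takes N from S1 back to S1, so every xyⁱz is accepted.

p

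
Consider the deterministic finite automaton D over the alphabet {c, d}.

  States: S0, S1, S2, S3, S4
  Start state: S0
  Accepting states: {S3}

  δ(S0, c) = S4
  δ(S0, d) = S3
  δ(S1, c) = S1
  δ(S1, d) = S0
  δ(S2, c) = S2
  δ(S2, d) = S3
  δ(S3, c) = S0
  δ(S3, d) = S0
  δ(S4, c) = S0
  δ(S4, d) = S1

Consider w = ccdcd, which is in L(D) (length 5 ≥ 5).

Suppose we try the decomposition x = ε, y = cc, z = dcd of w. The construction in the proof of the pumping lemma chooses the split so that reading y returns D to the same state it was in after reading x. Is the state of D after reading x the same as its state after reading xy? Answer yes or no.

yes

State sequence: S0 -c-> S4 -c-> S0

After x (step 0): S0. After xy (step 2): S0.
They match, so y = cc drives D around a cycle from S0 back to itself; pumping y any number of times keeps D in S0 before reading z, and xyⁱz ∈ L(D) for every i ≥ 0.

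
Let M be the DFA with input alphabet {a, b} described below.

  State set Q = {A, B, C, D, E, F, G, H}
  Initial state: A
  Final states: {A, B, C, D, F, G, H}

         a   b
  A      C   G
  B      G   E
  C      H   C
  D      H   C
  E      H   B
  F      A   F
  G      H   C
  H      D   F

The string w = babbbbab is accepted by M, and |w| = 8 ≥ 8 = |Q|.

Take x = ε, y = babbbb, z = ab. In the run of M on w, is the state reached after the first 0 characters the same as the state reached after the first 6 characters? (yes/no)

no

Run of M on the first 6 characters of w = b a b b b b:
  step 0: A  (start)
  step 1: G  (read b: A→G)
  step 2: H  (read a: G→H)
  step 3: F  (read b: H→F)
  step 4: F  (read b: F→F)
  step 5: F  (read b: F→F)
  step 6: F  (read b: F→F)

After x (step 0): A. After xy (step 6): F.
They differ (A ≠ F), so y is not a cycle from the state after x; this split is not the one the pumping-lemma construction produces, and pumping y need not keep the string in L(M).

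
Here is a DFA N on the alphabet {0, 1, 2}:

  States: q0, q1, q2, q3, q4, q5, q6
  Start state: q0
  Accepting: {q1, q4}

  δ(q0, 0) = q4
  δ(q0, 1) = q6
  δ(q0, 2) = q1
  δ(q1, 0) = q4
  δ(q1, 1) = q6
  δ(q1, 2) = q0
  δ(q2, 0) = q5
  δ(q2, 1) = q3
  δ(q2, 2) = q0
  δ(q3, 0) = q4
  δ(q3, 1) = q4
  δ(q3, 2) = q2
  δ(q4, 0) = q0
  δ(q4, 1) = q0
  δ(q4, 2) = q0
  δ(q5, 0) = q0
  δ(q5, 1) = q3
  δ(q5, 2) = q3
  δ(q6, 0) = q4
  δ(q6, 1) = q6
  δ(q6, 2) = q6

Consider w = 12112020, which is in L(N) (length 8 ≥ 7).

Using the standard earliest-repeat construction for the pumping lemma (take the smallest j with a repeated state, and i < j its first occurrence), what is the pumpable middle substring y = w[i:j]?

State sequence: q0 -1-> q6 -2-> q6 -1-> q6 -1-> q6 -2-> q6 -0-> q4 -2-> q0 -0-> q4
First repeat at step 2: q6 was already visited.

So i = 1, j = 2, giving x = w[0:1] = 1, y = w[1:2] = 2, z = w[2:8] = 112020.
Check: |xy| = 2 ≤ 7 and |y| = 1 ≥ 1. Reading y takes N from q6 back to q6, so every xyⁱz is accepted.

2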